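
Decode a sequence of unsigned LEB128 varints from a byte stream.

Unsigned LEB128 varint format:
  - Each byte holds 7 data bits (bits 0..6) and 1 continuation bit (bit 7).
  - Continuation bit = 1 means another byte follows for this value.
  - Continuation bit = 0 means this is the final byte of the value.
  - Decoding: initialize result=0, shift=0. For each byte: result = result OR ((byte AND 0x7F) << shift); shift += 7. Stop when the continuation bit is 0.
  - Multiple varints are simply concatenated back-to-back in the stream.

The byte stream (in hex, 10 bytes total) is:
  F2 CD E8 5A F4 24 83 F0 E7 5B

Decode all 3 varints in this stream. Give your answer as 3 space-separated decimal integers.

  byte[0]=0xF2 cont=1 payload=0x72=114: acc |= 114<<0 -> acc=114 shift=7
  byte[1]=0xCD cont=1 payload=0x4D=77: acc |= 77<<7 -> acc=9970 shift=14
  byte[2]=0xE8 cont=1 payload=0x68=104: acc |= 104<<14 -> acc=1713906 shift=21
  byte[3]=0x5A cont=0 payload=0x5A=90: acc |= 90<<21 -> acc=190457586 shift=28 [end]
Varint 1: bytes[0:4] = F2 CD E8 5A -> value 190457586 (4 byte(s))
  byte[4]=0xF4 cont=1 payload=0x74=116: acc |= 116<<0 -> acc=116 shift=7
  byte[5]=0x24 cont=0 payload=0x24=36: acc |= 36<<7 -> acc=4724 shift=14 [end]
Varint 2: bytes[4:6] = F4 24 -> value 4724 (2 byte(s))
  byte[6]=0x83 cont=1 payload=0x03=3: acc |= 3<<0 -> acc=3 shift=7
  byte[7]=0xF0 cont=1 payload=0x70=112: acc |= 112<<7 -> acc=14339 shift=14
  byte[8]=0xE7 cont=1 payload=0x67=103: acc |= 103<<14 -> acc=1701891 shift=21
  byte[9]=0x5B cont=0 payload=0x5B=91: acc |= 91<<21 -> acc=192542723 shift=28 [end]
Varint 3: bytes[6:10] = 83 F0 E7 5B -> value 192542723 (4 byte(s))

Answer: 190457586 4724 192542723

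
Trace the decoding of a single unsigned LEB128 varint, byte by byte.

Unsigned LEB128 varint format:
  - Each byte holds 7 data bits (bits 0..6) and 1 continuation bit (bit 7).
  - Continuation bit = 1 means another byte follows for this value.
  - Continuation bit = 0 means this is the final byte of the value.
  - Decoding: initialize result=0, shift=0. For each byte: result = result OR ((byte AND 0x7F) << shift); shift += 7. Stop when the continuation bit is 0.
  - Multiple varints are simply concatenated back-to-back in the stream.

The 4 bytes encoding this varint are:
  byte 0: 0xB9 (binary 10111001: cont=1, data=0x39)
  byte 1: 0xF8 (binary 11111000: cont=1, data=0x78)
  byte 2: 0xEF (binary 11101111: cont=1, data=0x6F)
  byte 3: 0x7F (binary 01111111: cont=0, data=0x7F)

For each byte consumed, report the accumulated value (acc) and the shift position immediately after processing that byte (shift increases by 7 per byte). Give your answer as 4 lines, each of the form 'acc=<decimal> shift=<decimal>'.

byte 0=0xB9: payload=0x39=57, contrib = 57<<0 = 57; acc -> 57, shift -> 7
byte 1=0xF8: payload=0x78=120, contrib = 120<<7 = 15360; acc -> 15417, shift -> 14
byte 2=0xEF: payload=0x6F=111, contrib = 111<<14 = 1818624; acc -> 1834041, shift -> 21
byte 3=0x7F: payload=0x7F=127, contrib = 127<<21 = 266338304; acc -> 268172345, shift -> 28

Answer: acc=57 shift=7
acc=15417 shift=14
acc=1834041 shift=21
acc=268172345 shift=28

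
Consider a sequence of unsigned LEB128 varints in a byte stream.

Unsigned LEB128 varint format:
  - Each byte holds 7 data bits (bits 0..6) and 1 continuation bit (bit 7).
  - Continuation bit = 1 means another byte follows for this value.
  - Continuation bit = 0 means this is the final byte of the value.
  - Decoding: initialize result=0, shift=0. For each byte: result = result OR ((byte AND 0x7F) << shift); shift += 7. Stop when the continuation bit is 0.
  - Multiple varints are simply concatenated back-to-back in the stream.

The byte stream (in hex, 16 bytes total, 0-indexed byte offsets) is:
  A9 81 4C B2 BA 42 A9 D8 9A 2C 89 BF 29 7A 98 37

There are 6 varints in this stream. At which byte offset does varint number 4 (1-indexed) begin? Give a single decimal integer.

Answer: 10

Derivation:
  byte[0]=0xA9 cont=1 payload=0x29=41: acc |= 41<<0 -> acc=41 shift=7
  byte[1]=0x81 cont=1 payload=0x01=1: acc |= 1<<7 -> acc=169 shift=14
  byte[2]=0x4C cont=0 payload=0x4C=76: acc |= 76<<14 -> acc=1245353 shift=21 [end]
Varint 1: bytes[0:3] = A9 81 4C -> value 1245353 (3 byte(s))
  byte[3]=0xB2 cont=1 payload=0x32=50: acc |= 50<<0 -> acc=50 shift=7
  byte[4]=0xBA cont=1 payload=0x3A=58: acc |= 58<<7 -> acc=7474 shift=14
  byte[5]=0x42 cont=0 payload=0x42=66: acc |= 66<<14 -> acc=1088818 shift=21 [end]
Varint 2: bytes[3:6] = B2 BA 42 -> value 1088818 (3 byte(s))
  byte[6]=0xA9 cont=1 payload=0x29=41: acc |= 41<<0 -> acc=41 shift=7
  byte[7]=0xD8 cont=1 payload=0x58=88: acc |= 88<<7 -> acc=11305 shift=14
  byte[8]=0x9A cont=1 payload=0x1A=26: acc |= 26<<14 -> acc=437289 shift=21
  byte[9]=0x2C cont=0 payload=0x2C=44: acc |= 44<<21 -> acc=92711977 shift=28 [end]
Varint 3: bytes[6:10] = A9 D8 9A 2C -> value 92711977 (4 byte(s))
  byte[10]=0x89 cont=1 payload=0x09=9: acc |= 9<<0 -> acc=9 shift=7
  byte[11]=0xBF cont=1 payload=0x3F=63: acc |= 63<<7 -> acc=8073 shift=14
  byte[12]=0x29 cont=0 payload=0x29=41: acc |= 41<<14 -> acc=679817 shift=21 [end]
Varint 4: bytes[10:13] = 89 BF 29 -> value 679817 (3 byte(s))
  byte[13]=0x7A cont=0 payload=0x7A=122: acc |= 122<<0 -> acc=122 shift=7 [end]
Varint 5: bytes[13:14] = 7A -> value 122 (1 byte(s))
  byte[14]=0x98 cont=1 payload=0x18=24: acc |= 24<<0 -> acc=24 shift=7
  byte[15]=0x37 cont=0 payload=0x37=55: acc |= 55<<7 -> acc=7064 shift=14 [end]
Varint 6: bytes[14:16] = 98 37 -> value 7064 (2 byte(s))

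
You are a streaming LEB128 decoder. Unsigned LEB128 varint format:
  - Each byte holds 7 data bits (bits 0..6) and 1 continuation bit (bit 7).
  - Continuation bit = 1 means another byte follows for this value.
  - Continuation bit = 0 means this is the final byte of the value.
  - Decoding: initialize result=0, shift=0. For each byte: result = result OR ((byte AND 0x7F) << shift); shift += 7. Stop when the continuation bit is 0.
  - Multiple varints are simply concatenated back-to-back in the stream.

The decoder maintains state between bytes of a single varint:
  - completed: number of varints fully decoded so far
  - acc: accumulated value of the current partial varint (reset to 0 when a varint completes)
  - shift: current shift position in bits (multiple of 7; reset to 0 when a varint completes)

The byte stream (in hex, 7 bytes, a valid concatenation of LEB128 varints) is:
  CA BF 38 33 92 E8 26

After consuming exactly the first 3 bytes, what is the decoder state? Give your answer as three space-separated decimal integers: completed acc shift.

Answer: 1 0 0

Derivation:
byte[0]=0xCA cont=1 payload=0x4A: acc |= 74<<0 -> completed=0 acc=74 shift=7
byte[1]=0xBF cont=1 payload=0x3F: acc |= 63<<7 -> completed=0 acc=8138 shift=14
byte[2]=0x38 cont=0 payload=0x38: varint #1 complete (value=925642); reset -> completed=1 acc=0 shift=0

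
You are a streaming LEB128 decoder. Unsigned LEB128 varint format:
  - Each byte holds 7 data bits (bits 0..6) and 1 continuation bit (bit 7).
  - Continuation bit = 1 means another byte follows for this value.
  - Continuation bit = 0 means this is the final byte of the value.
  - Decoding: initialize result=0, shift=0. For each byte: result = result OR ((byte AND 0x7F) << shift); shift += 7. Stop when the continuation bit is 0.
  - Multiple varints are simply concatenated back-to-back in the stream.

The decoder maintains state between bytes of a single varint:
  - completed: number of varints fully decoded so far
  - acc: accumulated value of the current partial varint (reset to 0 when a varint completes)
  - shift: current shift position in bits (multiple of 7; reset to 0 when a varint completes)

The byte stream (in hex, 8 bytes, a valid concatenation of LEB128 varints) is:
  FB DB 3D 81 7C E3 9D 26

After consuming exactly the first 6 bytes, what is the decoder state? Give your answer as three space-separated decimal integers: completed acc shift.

Answer: 2 99 7

Derivation:
byte[0]=0xFB cont=1 payload=0x7B: acc |= 123<<0 -> completed=0 acc=123 shift=7
byte[1]=0xDB cont=1 payload=0x5B: acc |= 91<<7 -> completed=0 acc=11771 shift=14
byte[2]=0x3D cont=0 payload=0x3D: varint #1 complete (value=1011195); reset -> completed=1 acc=0 shift=0
byte[3]=0x81 cont=1 payload=0x01: acc |= 1<<0 -> completed=1 acc=1 shift=7
byte[4]=0x7C cont=0 payload=0x7C: varint #2 complete (value=15873); reset -> completed=2 acc=0 shift=0
byte[5]=0xE3 cont=1 payload=0x63: acc |= 99<<0 -> completed=2 acc=99 shift=7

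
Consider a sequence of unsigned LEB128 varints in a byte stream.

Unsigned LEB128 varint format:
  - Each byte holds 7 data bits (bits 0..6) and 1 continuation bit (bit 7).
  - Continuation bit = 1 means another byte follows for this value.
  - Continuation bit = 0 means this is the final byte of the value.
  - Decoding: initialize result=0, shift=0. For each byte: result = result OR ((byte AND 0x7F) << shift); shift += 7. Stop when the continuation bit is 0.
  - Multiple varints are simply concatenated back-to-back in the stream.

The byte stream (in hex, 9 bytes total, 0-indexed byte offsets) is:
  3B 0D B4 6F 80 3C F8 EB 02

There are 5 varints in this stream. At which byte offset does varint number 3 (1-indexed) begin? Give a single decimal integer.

  byte[0]=0x3B cont=0 payload=0x3B=59: acc |= 59<<0 -> acc=59 shift=7 [end]
Varint 1: bytes[0:1] = 3B -> value 59 (1 byte(s))
  byte[1]=0x0D cont=0 payload=0x0D=13: acc |= 13<<0 -> acc=13 shift=7 [end]
Varint 2: bytes[1:2] = 0D -> value 13 (1 byte(s))
  byte[2]=0xB4 cont=1 payload=0x34=52: acc |= 52<<0 -> acc=52 shift=7
  byte[3]=0x6F cont=0 payload=0x6F=111: acc |= 111<<7 -> acc=14260 shift=14 [end]
Varint 3: bytes[2:4] = B4 6F -> value 14260 (2 byte(s))
  byte[4]=0x80 cont=1 payload=0x00=0: acc |= 0<<0 -> acc=0 shift=7
  byte[5]=0x3C cont=0 payload=0x3C=60: acc |= 60<<7 -> acc=7680 shift=14 [end]
Varint 4: bytes[4:6] = 80 3C -> value 7680 (2 byte(s))
  byte[6]=0xF8 cont=1 payload=0x78=120: acc |= 120<<0 -> acc=120 shift=7
  byte[7]=0xEB cont=1 payload=0x6B=107: acc |= 107<<7 -> acc=13816 shift=14
  byte[8]=0x02 cont=0 payload=0x02=2: acc |= 2<<14 -> acc=46584 shift=21 [end]
Varint 5: bytes[6:9] = F8 EB 02 -> value 46584 (3 byte(s))

Answer: 2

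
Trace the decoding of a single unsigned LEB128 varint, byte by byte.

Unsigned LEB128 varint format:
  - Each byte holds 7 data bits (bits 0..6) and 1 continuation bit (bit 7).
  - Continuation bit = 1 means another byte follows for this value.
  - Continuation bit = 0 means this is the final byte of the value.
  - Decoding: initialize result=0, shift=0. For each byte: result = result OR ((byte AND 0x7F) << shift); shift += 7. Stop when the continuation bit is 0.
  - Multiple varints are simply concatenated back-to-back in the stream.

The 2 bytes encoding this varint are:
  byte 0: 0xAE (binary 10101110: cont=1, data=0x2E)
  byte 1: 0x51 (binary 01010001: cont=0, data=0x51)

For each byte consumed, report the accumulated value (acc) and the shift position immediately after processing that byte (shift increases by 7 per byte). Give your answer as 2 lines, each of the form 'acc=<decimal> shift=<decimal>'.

byte 0=0xAE: payload=0x2E=46, contrib = 46<<0 = 46; acc -> 46, shift -> 7
byte 1=0x51: payload=0x51=81, contrib = 81<<7 = 10368; acc -> 10414, shift -> 14

Answer: acc=46 shift=7
acc=10414 shift=14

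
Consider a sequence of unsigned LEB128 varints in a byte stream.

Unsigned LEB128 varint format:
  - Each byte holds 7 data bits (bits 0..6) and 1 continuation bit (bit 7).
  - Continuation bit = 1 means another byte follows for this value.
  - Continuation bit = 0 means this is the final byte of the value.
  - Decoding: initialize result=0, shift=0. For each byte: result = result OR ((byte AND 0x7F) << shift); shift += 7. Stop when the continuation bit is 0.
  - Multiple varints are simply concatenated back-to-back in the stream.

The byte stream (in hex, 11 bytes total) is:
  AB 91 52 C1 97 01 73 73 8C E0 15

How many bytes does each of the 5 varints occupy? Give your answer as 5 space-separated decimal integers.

  byte[0]=0xAB cont=1 payload=0x2B=43: acc |= 43<<0 -> acc=43 shift=7
  byte[1]=0x91 cont=1 payload=0x11=17: acc |= 17<<7 -> acc=2219 shift=14
  byte[2]=0x52 cont=0 payload=0x52=82: acc |= 82<<14 -> acc=1345707 shift=21 [end]
Varint 1: bytes[0:3] = AB 91 52 -> value 1345707 (3 byte(s))
  byte[3]=0xC1 cont=1 payload=0x41=65: acc |= 65<<0 -> acc=65 shift=7
  byte[4]=0x97 cont=1 payload=0x17=23: acc |= 23<<7 -> acc=3009 shift=14
  byte[5]=0x01 cont=0 payload=0x01=1: acc |= 1<<14 -> acc=19393 shift=21 [end]
Varint 2: bytes[3:6] = C1 97 01 -> value 19393 (3 byte(s))
  byte[6]=0x73 cont=0 payload=0x73=115: acc |= 115<<0 -> acc=115 shift=7 [end]
Varint 3: bytes[6:7] = 73 -> value 115 (1 byte(s))
  byte[7]=0x73 cont=0 payload=0x73=115: acc |= 115<<0 -> acc=115 shift=7 [end]
Varint 4: bytes[7:8] = 73 -> value 115 (1 byte(s))
  byte[8]=0x8C cont=1 payload=0x0C=12: acc |= 12<<0 -> acc=12 shift=7
  byte[9]=0xE0 cont=1 payload=0x60=96: acc |= 96<<7 -> acc=12300 shift=14
  byte[10]=0x15 cont=0 payload=0x15=21: acc |= 21<<14 -> acc=356364 shift=21 [end]
Varint 5: bytes[8:11] = 8C E0 15 -> value 356364 (3 byte(s))

Answer: 3 3 1 1 3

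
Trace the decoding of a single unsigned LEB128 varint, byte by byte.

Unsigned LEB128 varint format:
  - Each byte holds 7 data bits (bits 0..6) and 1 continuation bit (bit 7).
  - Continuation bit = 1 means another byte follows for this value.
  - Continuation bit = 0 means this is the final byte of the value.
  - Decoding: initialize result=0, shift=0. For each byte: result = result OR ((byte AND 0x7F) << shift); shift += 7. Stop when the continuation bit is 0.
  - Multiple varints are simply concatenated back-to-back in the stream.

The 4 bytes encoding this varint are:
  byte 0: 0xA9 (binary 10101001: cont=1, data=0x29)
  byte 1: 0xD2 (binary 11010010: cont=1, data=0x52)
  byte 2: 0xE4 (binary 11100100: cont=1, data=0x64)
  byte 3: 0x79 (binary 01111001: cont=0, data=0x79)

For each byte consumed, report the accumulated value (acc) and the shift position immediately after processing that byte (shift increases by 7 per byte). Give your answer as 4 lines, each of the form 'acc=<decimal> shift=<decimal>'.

Answer: acc=41 shift=7
acc=10537 shift=14
acc=1648937 shift=21
acc=255404329 shift=28

Derivation:
byte 0=0xA9: payload=0x29=41, contrib = 41<<0 = 41; acc -> 41, shift -> 7
byte 1=0xD2: payload=0x52=82, contrib = 82<<7 = 10496; acc -> 10537, shift -> 14
byte 2=0xE4: payload=0x64=100, contrib = 100<<14 = 1638400; acc -> 1648937, shift -> 21
byte 3=0x79: payload=0x79=121, contrib = 121<<21 = 253755392; acc -> 255404329, shift -> 28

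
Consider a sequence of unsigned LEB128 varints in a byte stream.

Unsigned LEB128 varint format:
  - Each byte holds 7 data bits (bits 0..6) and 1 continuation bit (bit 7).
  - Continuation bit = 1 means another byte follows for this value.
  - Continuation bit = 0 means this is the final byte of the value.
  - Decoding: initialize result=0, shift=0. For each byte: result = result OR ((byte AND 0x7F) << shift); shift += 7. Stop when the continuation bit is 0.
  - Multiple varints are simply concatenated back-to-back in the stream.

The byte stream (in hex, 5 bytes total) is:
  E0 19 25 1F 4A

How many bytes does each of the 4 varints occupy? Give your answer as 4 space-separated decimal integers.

Answer: 2 1 1 1

Derivation:
  byte[0]=0xE0 cont=1 payload=0x60=96: acc |= 96<<0 -> acc=96 shift=7
  byte[1]=0x19 cont=0 payload=0x19=25: acc |= 25<<7 -> acc=3296 shift=14 [end]
Varint 1: bytes[0:2] = E0 19 -> value 3296 (2 byte(s))
  byte[2]=0x25 cont=0 payload=0x25=37: acc |= 37<<0 -> acc=37 shift=7 [end]
Varint 2: bytes[2:3] = 25 -> value 37 (1 byte(s))
  byte[3]=0x1F cont=0 payload=0x1F=31: acc |= 31<<0 -> acc=31 shift=7 [end]
Varint 3: bytes[3:4] = 1F -> value 31 (1 byte(s))
  byte[4]=0x4A cont=0 payload=0x4A=74: acc |= 74<<0 -> acc=74 shift=7 [end]
Varint 4: bytes[4:5] = 4A -> value 74 (1 byte(s))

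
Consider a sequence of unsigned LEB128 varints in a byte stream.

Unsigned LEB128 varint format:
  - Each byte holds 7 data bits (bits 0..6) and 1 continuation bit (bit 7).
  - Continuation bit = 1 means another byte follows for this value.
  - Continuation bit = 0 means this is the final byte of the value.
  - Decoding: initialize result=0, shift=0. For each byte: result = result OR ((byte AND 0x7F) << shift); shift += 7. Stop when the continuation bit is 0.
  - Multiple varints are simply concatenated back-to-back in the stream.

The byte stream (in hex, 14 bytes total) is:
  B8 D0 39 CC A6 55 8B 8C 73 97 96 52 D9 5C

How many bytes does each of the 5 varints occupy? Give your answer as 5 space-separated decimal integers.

  byte[0]=0xB8 cont=1 payload=0x38=56: acc |= 56<<0 -> acc=56 shift=7
  byte[1]=0xD0 cont=1 payload=0x50=80: acc |= 80<<7 -> acc=10296 shift=14
  byte[2]=0x39 cont=0 payload=0x39=57: acc |= 57<<14 -> acc=944184 shift=21 [end]
Varint 1: bytes[0:3] = B8 D0 39 -> value 944184 (3 byte(s))
  byte[3]=0xCC cont=1 payload=0x4C=76: acc |= 76<<0 -> acc=76 shift=7
  byte[4]=0xA6 cont=1 payload=0x26=38: acc |= 38<<7 -> acc=4940 shift=14
  byte[5]=0x55 cont=0 payload=0x55=85: acc |= 85<<14 -> acc=1397580 shift=21 [end]
Varint 2: bytes[3:6] = CC A6 55 -> value 1397580 (3 byte(s))
  byte[6]=0x8B cont=1 payload=0x0B=11: acc |= 11<<0 -> acc=11 shift=7
  byte[7]=0x8C cont=1 payload=0x0C=12: acc |= 12<<7 -> acc=1547 shift=14
  byte[8]=0x73 cont=0 payload=0x73=115: acc |= 115<<14 -> acc=1885707 shift=21 [end]
Varint 3: bytes[6:9] = 8B 8C 73 -> value 1885707 (3 byte(s))
  byte[9]=0x97 cont=1 payload=0x17=23: acc |= 23<<0 -> acc=23 shift=7
  byte[10]=0x96 cont=1 payload=0x16=22: acc |= 22<<7 -> acc=2839 shift=14
  byte[11]=0x52 cont=0 payload=0x52=82: acc |= 82<<14 -> acc=1346327 shift=21 [end]
Varint 4: bytes[9:12] = 97 96 52 -> value 1346327 (3 byte(s))
  byte[12]=0xD9 cont=1 payload=0x59=89: acc |= 89<<0 -> acc=89 shift=7
  byte[13]=0x5C cont=0 payload=0x5C=92: acc |= 92<<7 -> acc=11865 shift=14 [end]
Varint 5: bytes[12:14] = D9 5C -> value 11865 (2 byte(s))

Answer: 3 3 3 3 2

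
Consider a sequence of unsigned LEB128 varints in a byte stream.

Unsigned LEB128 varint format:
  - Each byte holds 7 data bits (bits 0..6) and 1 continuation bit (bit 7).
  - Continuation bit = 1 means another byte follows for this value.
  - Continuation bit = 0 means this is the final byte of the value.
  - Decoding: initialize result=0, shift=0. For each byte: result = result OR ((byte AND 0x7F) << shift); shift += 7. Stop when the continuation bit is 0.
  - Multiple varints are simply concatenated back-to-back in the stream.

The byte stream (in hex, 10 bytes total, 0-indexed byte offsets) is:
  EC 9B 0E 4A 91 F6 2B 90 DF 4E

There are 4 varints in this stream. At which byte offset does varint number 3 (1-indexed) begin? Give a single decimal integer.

Answer: 4

Derivation:
  byte[0]=0xEC cont=1 payload=0x6C=108: acc |= 108<<0 -> acc=108 shift=7
  byte[1]=0x9B cont=1 payload=0x1B=27: acc |= 27<<7 -> acc=3564 shift=14
  byte[2]=0x0E cont=0 payload=0x0E=14: acc |= 14<<14 -> acc=232940 shift=21 [end]
Varint 1: bytes[0:3] = EC 9B 0E -> value 232940 (3 byte(s))
  byte[3]=0x4A cont=0 payload=0x4A=74: acc |= 74<<0 -> acc=74 shift=7 [end]
Varint 2: bytes[3:4] = 4A -> value 74 (1 byte(s))
  byte[4]=0x91 cont=1 payload=0x11=17: acc |= 17<<0 -> acc=17 shift=7
  byte[5]=0xF6 cont=1 payload=0x76=118: acc |= 118<<7 -> acc=15121 shift=14
  byte[6]=0x2B cont=0 payload=0x2B=43: acc |= 43<<14 -> acc=719633 shift=21 [end]
Varint 3: bytes[4:7] = 91 F6 2B -> value 719633 (3 byte(s))
  byte[7]=0x90 cont=1 payload=0x10=16: acc |= 16<<0 -> acc=16 shift=7
  byte[8]=0xDF cont=1 payload=0x5F=95: acc |= 95<<7 -> acc=12176 shift=14
  byte[9]=0x4E cont=0 payload=0x4E=78: acc |= 78<<14 -> acc=1290128 shift=21 [end]
Varint 4: bytes[7:10] = 90 DF 4E -> value 1290128 (3 byte(s))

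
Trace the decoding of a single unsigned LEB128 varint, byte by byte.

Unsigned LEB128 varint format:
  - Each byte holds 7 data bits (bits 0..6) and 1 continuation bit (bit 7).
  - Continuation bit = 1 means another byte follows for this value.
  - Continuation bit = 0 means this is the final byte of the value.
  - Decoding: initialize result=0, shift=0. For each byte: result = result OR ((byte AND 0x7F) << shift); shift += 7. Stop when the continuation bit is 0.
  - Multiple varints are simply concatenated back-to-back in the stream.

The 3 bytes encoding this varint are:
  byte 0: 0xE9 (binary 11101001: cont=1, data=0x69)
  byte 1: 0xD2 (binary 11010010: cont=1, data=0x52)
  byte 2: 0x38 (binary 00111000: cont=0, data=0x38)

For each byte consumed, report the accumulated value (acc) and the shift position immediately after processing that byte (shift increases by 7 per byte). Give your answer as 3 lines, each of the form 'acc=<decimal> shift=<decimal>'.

byte 0=0xE9: payload=0x69=105, contrib = 105<<0 = 105; acc -> 105, shift -> 7
byte 1=0xD2: payload=0x52=82, contrib = 82<<7 = 10496; acc -> 10601, shift -> 14
byte 2=0x38: payload=0x38=56, contrib = 56<<14 = 917504; acc -> 928105, shift -> 21

Answer: acc=105 shift=7
acc=10601 shift=14
acc=928105 shift=21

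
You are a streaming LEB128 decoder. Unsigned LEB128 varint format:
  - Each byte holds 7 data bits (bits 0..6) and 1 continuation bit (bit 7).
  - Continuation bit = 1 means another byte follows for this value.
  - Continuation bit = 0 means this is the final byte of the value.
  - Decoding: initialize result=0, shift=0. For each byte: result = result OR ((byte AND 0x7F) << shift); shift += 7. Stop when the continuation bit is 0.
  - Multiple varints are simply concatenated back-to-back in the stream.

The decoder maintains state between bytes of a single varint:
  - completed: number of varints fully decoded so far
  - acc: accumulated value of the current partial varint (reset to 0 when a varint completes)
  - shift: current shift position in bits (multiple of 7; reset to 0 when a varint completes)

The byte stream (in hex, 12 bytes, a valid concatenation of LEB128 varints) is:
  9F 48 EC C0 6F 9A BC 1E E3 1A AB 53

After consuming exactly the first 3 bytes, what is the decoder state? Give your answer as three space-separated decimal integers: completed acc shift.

byte[0]=0x9F cont=1 payload=0x1F: acc |= 31<<0 -> completed=0 acc=31 shift=7
byte[1]=0x48 cont=0 payload=0x48: varint #1 complete (value=9247); reset -> completed=1 acc=0 shift=0
byte[2]=0xEC cont=1 payload=0x6C: acc |= 108<<0 -> completed=1 acc=108 shift=7

Answer: 1 108 7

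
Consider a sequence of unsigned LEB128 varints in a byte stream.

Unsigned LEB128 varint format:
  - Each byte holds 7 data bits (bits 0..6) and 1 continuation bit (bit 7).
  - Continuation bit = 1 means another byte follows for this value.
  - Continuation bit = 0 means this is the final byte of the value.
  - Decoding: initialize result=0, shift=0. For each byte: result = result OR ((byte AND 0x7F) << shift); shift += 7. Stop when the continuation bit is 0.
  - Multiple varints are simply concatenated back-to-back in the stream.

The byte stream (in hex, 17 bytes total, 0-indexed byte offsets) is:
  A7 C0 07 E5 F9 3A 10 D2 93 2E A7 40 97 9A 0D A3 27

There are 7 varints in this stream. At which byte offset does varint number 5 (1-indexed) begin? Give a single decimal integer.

Answer: 10

Derivation:
  byte[0]=0xA7 cont=1 payload=0x27=39: acc |= 39<<0 -> acc=39 shift=7
  byte[1]=0xC0 cont=1 payload=0x40=64: acc |= 64<<7 -> acc=8231 shift=14
  byte[2]=0x07 cont=0 payload=0x07=7: acc |= 7<<14 -> acc=122919 shift=21 [end]
Varint 1: bytes[0:3] = A7 C0 07 -> value 122919 (3 byte(s))
  byte[3]=0xE5 cont=1 payload=0x65=101: acc |= 101<<0 -> acc=101 shift=7
  byte[4]=0xF9 cont=1 payload=0x79=121: acc |= 121<<7 -> acc=15589 shift=14
  byte[5]=0x3A cont=0 payload=0x3A=58: acc |= 58<<14 -> acc=965861 shift=21 [end]
Varint 2: bytes[3:6] = E5 F9 3A -> value 965861 (3 byte(s))
  byte[6]=0x10 cont=0 payload=0x10=16: acc |= 16<<0 -> acc=16 shift=7 [end]
Varint 3: bytes[6:7] = 10 -> value 16 (1 byte(s))
  byte[7]=0xD2 cont=1 payload=0x52=82: acc |= 82<<0 -> acc=82 shift=7
  byte[8]=0x93 cont=1 payload=0x13=19: acc |= 19<<7 -> acc=2514 shift=14
  byte[9]=0x2E cont=0 payload=0x2E=46: acc |= 46<<14 -> acc=756178 shift=21 [end]
Varint 4: bytes[7:10] = D2 93 2E -> value 756178 (3 byte(s))
  byte[10]=0xA7 cont=1 payload=0x27=39: acc |= 39<<0 -> acc=39 shift=7
  byte[11]=0x40 cont=0 payload=0x40=64: acc |= 64<<7 -> acc=8231 shift=14 [end]
Varint 5: bytes[10:12] = A7 40 -> value 8231 (2 byte(s))
  byte[12]=0x97 cont=1 payload=0x17=23: acc |= 23<<0 -> acc=23 shift=7
  byte[13]=0x9A cont=1 payload=0x1A=26: acc |= 26<<7 -> acc=3351 shift=14
  byte[14]=0x0D cont=0 payload=0x0D=13: acc |= 13<<14 -> acc=216343 shift=21 [end]
Varint 6: bytes[12:15] = 97 9A 0D -> value 216343 (3 byte(s))
  byte[15]=0xA3 cont=1 payload=0x23=35: acc |= 35<<0 -> acc=35 shift=7
  byte[16]=0x27 cont=0 payload=0x27=39: acc |= 39<<7 -> acc=5027 shift=14 [end]
Varint 7: bytes[15:17] = A3 27 -> value 5027 (2 byte(s))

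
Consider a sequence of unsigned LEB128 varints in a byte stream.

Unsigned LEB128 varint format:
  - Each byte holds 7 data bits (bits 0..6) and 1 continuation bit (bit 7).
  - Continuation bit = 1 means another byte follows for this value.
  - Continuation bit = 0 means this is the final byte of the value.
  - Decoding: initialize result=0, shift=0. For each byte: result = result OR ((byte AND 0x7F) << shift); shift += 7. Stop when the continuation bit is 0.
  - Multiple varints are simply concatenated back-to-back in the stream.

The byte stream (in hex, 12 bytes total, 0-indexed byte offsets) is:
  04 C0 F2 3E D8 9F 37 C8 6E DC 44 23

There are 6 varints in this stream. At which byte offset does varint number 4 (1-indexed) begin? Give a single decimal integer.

Answer: 7

Derivation:
  byte[0]=0x04 cont=0 payload=0x04=4: acc |= 4<<0 -> acc=4 shift=7 [end]
Varint 1: bytes[0:1] = 04 -> value 4 (1 byte(s))
  byte[1]=0xC0 cont=1 payload=0x40=64: acc |= 64<<0 -> acc=64 shift=7
  byte[2]=0xF2 cont=1 payload=0x72=114: acc |= 114<<7 -> acc=14656 shift=14
  byte[3]=0x3E cont=0 payload=0x3E=62: acc |= 62<<14 -> acc=1030464 shift=21 [end]
Varint 2: bytes[1:4] = C0 F2 3E -> value 1030464 (3 byte(s))
  byte[4]=0xD8 cont=1 payload=0x58=88: acc |= 88<<0 -> acc=88 shift=7
  byte[5]=0x9F cont=1 payload=0x1F=31: acc |= 31<<7 -> acc=4056 shift=14
  byte[6]=0x37 cont=0 payload=0x37=55: acc |= 55<<14 -> acc=905176 shift=21 [end]
Varint 3: bytes[4:7] = D8 9F 37 -> value 905176 (3 byte(s))
  byte[7]=0xC8 cont=1 payload=0x48=72: acc |= 72<<0 -> acc=72 shift=7
  byte[8]=0x6E cont=0 payload=0x6E=110: acc |= 110<<7 -> acc=14152 shift=14 [end]
Varint 4: bytes[7:9] = C8 6E -> value 14152 (2 byte(s))
  byte[9]=0xDC cont=1 payload=0x5C=92: acc |= 92<<0 -> acc=92 shift=7
  byte[10]=0x44 cont=0 payload=0x44=68: acc |= 68<<7 -> acc=8796 shift=14 [end]
Varint 5: bytes[9:11] = DC 44 -> value 8796 (2 byte(s))
  byte[11]=0x23 cont=0 payload=0x23=35: acc |= 35<<0 -> acc=35 shift=7 [end]
Varint 6: bytes[11:12] = 23 -> value 35 (1 byte(s))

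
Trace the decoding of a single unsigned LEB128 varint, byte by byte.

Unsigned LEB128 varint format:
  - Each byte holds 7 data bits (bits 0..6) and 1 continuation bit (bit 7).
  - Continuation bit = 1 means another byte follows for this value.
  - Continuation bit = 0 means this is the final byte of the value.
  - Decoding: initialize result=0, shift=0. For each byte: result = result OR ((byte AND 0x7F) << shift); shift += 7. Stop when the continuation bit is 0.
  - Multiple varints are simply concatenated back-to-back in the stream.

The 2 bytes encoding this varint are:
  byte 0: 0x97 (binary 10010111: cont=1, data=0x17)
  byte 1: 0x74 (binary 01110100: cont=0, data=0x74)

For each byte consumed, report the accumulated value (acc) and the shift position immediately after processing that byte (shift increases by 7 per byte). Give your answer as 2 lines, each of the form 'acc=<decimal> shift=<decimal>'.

Answer: acc=23 shift=7
acc=14871 shift=14

Derivation:
byte 0=0x97: payload=0x17=23, contrib = 23<<0 = 23; acc -> 23, shift -> 7
byte 1=0x74: payload=0x74=116, contrib = 116<<7 = 14848; acc -> 14871, shift -> 14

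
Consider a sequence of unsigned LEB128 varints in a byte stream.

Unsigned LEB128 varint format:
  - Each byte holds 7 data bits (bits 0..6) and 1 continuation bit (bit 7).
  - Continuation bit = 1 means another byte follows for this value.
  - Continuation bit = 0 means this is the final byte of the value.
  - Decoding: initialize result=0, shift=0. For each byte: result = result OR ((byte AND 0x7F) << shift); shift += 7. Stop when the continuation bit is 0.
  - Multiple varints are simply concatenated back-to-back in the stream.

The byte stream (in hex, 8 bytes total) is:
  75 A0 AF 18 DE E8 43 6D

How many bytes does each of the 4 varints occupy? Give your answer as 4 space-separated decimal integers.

  byte[0]=0x75 cont=0 payload=0x75=117: acc |= 117<<0 -> acc=117 shift=7 [end]
Varint 1: bytes[0:1] = 75 -> value 117 (1 byte(s))
  byte[1]=0xA0 cont=1 payload=0x20=32: acc |= 32<<0 -> acc=32 shift=7
  byte[2]=0xAF cont=1 payload=0x2F=47: acc |= 47<<7 -> acc=6048 shift=14
  byte[3]=0x18 cont=0 payload=0x18=24: acc |= 24<<14 -> acc=399264 shift=21 [end]
Varint 2: bytes[1:4] = A0 AF 18 -> value 399264 (3 byte(s))
  byte[4]=0xDE cont=1 payload=0x5E=94: acc |= 94<<0 -> acc=94 shift=7
  byte[5]=0xE8 cont=1 payload=0x68=104: acc |= 104<<7 -> acc=13406 shift=14
  byte[6]=0x43 cont=0 payload=0x43=67: acc |= 67<<14 -> acc=1111134 shift=21 [end]
Varint 3: bytes[4:7] = DE E8 43 -> value 1111134 (3 byte(s))
  byte[7]=0x6D cont=0 payload=0x6D=109: acc |= 109<<0 -> acc=109 shift=7 [end]
Varint 4: bytes[7:8] = 6D -> value 109 (1 byte(s))

Answer: 1 3 3 1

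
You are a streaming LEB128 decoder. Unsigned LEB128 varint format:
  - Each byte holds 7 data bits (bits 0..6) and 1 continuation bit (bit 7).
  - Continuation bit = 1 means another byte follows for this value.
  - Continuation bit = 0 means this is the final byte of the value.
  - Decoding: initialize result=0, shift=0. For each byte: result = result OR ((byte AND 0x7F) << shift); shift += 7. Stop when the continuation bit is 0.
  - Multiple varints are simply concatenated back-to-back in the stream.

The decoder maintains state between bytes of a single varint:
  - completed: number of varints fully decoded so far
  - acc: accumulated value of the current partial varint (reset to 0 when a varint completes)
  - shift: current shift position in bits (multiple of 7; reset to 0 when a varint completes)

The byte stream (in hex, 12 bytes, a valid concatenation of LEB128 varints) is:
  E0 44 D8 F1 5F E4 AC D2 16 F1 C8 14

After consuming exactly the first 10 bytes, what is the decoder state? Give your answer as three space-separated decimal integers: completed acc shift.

Answer: 3 113 7

Derivation:
byte[0]=0xE0 cont=1 payload=0x60: acc |= 96<<0 -> completed=0 acc=96 shift=7
byte[1]=0x44 cont=0 payload=0x44: varint #1 complete (value=8800); reset -> completed=1 acc=0 shift=0
byte[2]=0xD8 cont=1 payload=0x58: acc |= 88<<0 -> completed=1 acc=88 shift=7
byte[3]=0xF1 cont=1 payload=0x71: acc |= 113<<7 -> completed=1 acc=14552 shift=14
byte[4]=0x5F cont=0 payload=0x5F: varint #2 complete (value=1571032); reset -> completed=2 acc=0 shift=0
byte[5]=0xE4 cont=1 payload=0x64: acc |= 100<<0 -> completed=2 acc=100 shift=7
byte[6]=0xAC cont=1 payload=0x2C: acc |= 44<<7 -> completed=2 acc=5732 shift=14
byte[7]=0xD2 cont=1 payload=0x52: acc |= 82<<14 -> completed=2 acc=1349220 shift=21
byte[8]=0x16 cont=0 payload=0x16: varint #3 complete (value=47486564); reset -> completed=3 acc=0 shift=0
byte[9]=0xF1 cont=1 payload=0x71: acc |= 113<<0 -> completed=3 acc=113 shift=7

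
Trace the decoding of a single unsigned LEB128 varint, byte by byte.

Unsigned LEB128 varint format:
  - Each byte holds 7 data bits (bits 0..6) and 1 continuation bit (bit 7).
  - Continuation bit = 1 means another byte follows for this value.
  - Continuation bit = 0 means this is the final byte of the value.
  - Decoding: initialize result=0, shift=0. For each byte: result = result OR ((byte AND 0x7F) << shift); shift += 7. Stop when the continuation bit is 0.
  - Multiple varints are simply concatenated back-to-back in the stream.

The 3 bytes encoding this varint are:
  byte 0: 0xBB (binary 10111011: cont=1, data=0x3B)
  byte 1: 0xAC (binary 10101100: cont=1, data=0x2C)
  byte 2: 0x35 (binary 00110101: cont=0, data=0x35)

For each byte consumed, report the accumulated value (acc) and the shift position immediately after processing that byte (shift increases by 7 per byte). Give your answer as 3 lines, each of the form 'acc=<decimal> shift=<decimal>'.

byte 0=0xBB: payload=0x3B=59, contrib = 59<<0 = 59; acc -> 59, shift -> 7
byte 1=0xAC: payload=0x2C=44, contrib = 44<<7 = 5632; acc -> 5691, shift -> 14
byte 2=0x35: payload=0x35=53, contrib = 53<<14 = 868352; acc -> 874043, shift -> 21

Answer: acc=59 shift=7
acc=5691 shift=14
acc=874043 shift=21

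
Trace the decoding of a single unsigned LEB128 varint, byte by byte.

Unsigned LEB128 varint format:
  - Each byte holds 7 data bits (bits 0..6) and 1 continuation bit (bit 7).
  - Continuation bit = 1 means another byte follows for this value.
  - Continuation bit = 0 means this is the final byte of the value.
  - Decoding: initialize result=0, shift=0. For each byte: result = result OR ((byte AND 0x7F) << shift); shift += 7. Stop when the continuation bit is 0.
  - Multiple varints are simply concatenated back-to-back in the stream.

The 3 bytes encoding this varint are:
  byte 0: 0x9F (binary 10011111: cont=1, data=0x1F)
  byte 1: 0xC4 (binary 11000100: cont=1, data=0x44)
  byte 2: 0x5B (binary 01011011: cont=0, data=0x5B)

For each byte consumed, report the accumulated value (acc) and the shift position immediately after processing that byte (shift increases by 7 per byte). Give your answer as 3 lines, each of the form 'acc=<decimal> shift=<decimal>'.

byte 0=0x9F: payload=0x1F=31, contrib = 31<<0 = 31; acc -> 31, shift -> 7
byte 1=0xC4: payload=0x44=68, contrib = 68<<7 = 8704; acc -> 8735, shift -> 14
byte 2=0x5B: payload=0x5B=91, contrib = 91<<14 = 1490944; acc -> 1499679, shift -> 21

Answer: acc=31 shift=7
acc=8735 shift=14
acc=1499679 shift=21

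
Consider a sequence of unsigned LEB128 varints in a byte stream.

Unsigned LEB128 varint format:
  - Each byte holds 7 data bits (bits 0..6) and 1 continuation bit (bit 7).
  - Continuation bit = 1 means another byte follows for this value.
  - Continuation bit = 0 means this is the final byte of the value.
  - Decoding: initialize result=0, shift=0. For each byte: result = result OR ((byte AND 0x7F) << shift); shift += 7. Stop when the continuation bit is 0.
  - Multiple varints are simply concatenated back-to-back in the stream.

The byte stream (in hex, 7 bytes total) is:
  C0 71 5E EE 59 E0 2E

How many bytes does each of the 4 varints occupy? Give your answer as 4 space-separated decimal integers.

Answer: 2 1 2 2

Derivation:
  byte[0]=0xC0 cont=1 payload=0x40=64: acc |= 64<<0 -> acc=64 shift=7
  byte[1]=0x71 cont=0 payload=0x71=113: acc |= 113<<7 -> acc=14528 shift=14 [end]
Varint 1: bytes[0:2] = C0 71 -> value 14528 (2 byte(s))
  byte[2]=0x5E cont=0 payload=0x5E=94: acc |= 94<<0 -> acc=94 shift=7 [end]
Varint 2: bytes[2:3] = 5E -> value 94 (1 byte(s))
  byte[3]=0xEE cont=1 payload=0x6E=110: acc |= 110<<0 -> acc=110 shift=7
  byte[4]=0x59 cont=0 payload=0x59=89: acc |= 89<<7 -> acc=11502 shift=14 [end]
Varint 3: bytes[3:5] = EE 59 -> value 11502 (2 byte(s))
  byte[5]=0xE0 cont=1 payload=0x60=96: acc |= 96<<0 -> acc=96 shift=7
  byte[6]=0x2E cont=0 payload=0x2E=46: acc |= 46<<7 -> acc=5984 shift=14 [end]
Varint 4: bytes[5:7] = E0 2E -> value 5984 (2 byte(s))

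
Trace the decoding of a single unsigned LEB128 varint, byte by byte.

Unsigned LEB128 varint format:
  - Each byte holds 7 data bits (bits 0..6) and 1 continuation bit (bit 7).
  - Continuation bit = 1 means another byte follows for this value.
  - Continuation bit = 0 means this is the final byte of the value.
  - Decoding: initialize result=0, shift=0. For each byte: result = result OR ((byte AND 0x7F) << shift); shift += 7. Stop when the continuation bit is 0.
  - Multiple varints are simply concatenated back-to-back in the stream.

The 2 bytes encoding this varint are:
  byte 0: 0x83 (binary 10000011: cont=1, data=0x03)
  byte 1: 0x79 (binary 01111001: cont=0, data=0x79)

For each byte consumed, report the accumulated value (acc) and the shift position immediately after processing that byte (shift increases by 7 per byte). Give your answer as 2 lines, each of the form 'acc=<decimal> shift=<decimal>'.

byte 0=0x83: payload=0x03=3, contrib = 3<<0 = 3; acc -> 3, shift -> 7
byte 1=0x79: payload=0x79=121, contrib = 121<<7 = 15488; acc -> 15491, shift -> 14

Answer: acc=3 shift=7
acc=15491 shift=14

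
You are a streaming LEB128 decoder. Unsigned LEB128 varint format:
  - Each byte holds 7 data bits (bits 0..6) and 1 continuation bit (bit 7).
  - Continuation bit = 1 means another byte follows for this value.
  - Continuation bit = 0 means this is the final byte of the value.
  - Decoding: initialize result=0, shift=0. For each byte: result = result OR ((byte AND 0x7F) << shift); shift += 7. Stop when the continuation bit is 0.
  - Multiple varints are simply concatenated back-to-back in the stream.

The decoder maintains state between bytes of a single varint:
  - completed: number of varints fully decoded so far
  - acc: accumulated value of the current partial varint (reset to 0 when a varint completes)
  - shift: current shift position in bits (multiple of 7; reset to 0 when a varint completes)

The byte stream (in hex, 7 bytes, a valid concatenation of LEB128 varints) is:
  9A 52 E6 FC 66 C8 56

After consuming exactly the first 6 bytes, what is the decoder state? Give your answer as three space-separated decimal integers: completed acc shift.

Answer: 2 72 7

Derivation:
byte[0]=0x9A cont=1 payload=0x1A: acc |= 26<<0 -> completed=0 acc=26 shift=7
byte[1]=0x52 cont=0 payload=0x52: varint #1 complete (value=10522); reset -> completed=1 acc=0 shift=0
byte[2]=0xE6 cont=1 payload=0x66: acc |= 102<<0 -> completed=1 acc=102 shift=7
byte[3]=0xFC cont=1 payload=0x7C: acc |= 124<<7 -> completed=1 acc=15974 shift=14
byte[4]=0x66 cont=0 payload=0x66: varint #2 complete (value=1687142); reset -> completed=2 acc=0 shift=0
byte[5]=0xC8 cont=1 payload=0x48: acc |= 72<<0 -> completed=2 acc=72 shift=7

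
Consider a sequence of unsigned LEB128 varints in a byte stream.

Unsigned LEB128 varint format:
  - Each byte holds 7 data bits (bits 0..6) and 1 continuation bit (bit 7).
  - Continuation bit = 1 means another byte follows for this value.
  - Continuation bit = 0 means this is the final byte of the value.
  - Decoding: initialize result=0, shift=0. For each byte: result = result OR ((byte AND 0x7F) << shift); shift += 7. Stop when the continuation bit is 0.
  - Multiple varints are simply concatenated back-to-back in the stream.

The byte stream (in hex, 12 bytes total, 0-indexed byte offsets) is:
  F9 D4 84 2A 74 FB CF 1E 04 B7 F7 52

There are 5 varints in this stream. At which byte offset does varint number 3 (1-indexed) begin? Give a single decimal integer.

Answer: 5

Derivation:
  byte[0]=0xF9 cont=1 payload=0x79=121: acc |= 121<<0 -> acc=121 shift=7
  byte[1]=0xD4 cont=1 payload=0x54=84: acc |= 84<<7 -> acc=10873 shift=14
  byte[2]=0x84 cont=1 payload=0x04=4: acc |= 4<<14 -> acc=76409 shift=21
  byte[3]=0x2A cont=0 payload=0x2A=42: acc |= 42<<21 -> acc=88156793 shift=28 [end]
Varint 1: bytes[0:4] = F9 D4 84 2A -> value 88156793 (4 byte(s))
  byte[4]=0x74 cont=0 payload=0x74=116: acc |= 116<<0 -> acc=116 shift=7 [end]
Varint 2: bytes[4:5] = 74 -> value 116 (1 byte(s))
  byte[5]=0xFB cont=1 payload=0x7B=123: acc |= 123<<0 -> acc=123 shift=7
  byte[6]=0xCF cont=1 payload=0x4F=79: acc |= 79<<7 -> acc=10235 shift=14
  byte[7]=0x1E cont=0 payload=0x1E=30: acc |= 30<<14 -> acc=501755 shift=21 [end]
Varint 3: bytes[5:8] = FB CF 1E -> value 501755 (3 byte(s))
  byte[8]=0x04 cont=0 payload=0x04=4: acc |= 4<<0 -> acc=4 shift=7 [end]
Varint 4: bytes[8:9] = 04 -> value 4 (1 byte(s))
  byte[9]=0xB7 cont=1 payload=0x37=55: acc |= 55<<0 -> acc=55 shift=7
  byte[10]=0xF7 cont=1 payload=0x77=119: acc |= 119<<7 -> acc=15287 shift=14
  byte[11]=0x52 cont=0 payload=0x52=82: acc |= 82<<14 -> acc=1358775 shift=21 [end]
Varint 5: bytes[9:12] = B7 F7 52 -> value 1358775 (3 byte(s))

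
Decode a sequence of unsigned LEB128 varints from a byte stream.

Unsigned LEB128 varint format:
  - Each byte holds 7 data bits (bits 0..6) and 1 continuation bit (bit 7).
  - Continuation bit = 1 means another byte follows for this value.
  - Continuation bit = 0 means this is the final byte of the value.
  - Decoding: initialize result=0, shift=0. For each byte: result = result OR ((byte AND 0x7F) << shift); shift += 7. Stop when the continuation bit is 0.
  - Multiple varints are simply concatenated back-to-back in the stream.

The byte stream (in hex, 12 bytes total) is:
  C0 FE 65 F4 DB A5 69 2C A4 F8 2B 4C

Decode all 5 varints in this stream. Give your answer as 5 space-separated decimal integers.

Answer: 1670976 220818932 44 719908 76

Derivation:
  byte[0]=0xC0 cont=1 payload=0x40=64: acc |= 64<<0 -> acc=64 shift=7
  byte[1]=0xFE cont=1 payload=0x7E=126: acc |= 126<<7 -> acc=16192 shift=14
  byte[2]=0x65 cont=0 payload=0x65=101: acc |= 101<<14 -> acc=1670976 shift=21 [end]
Varint 1: bytes[0:3] = C0 FE 65 -> value 1670976 (3 byte(s))
  byte[3]=0xF4 cont=1 payload=0x74=116: acc |= 116<<0 -> acc=116 shift=7
  byte[4]=0xDB cont=1 payload=0x5B=91: acc |= 91<<7 -> acc=11764 shift=14
  byte[5]=0xA5 cont=1 payload=0x25=37: acc |= 37<<14 -> acc=617972 shift=21
  byte[6]=0x69 cont=0 payload=0x69=105: acc |= 105<<21 -> acc=220818932 shift=28 [end]
Varint 2: bytes[3:7] = F4 DB A5 69 -> value 220818932 (4 byte(s))
  byte[7]=0x2C cont=0 payload=0x2C=44: acc |= 44<<0 -> acc=44 shift=7 [end]
Varint 3: bytes[7:8] = 2C -> value 44 (1 byte(s))
  byte[8]=0xA4 cont=1 payload=0x24=36: acc |= 36<<0 -> acc=36 shift=7
  byte[9]=0xF8 cont=1 payload=0x78=120: acc |= 120<<7 -> acc=15396 shift=14
  byte[10]=0x2B cont=0 payload=0x2B=43: acc |= 43<<14 -> acc=719908 shift=21 [end]
Varint 4: bytes[8:11] = A4 F8 2B -> value 719908 (3 byte(s))
  byte[11]=0x4C cont=0 payload=0x4C=76: acc |= 76<<0 -> acc=76 shift=7 [end]
Varint 5: bytes[11:12] = 4C -> value 76 (1 byte(s))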